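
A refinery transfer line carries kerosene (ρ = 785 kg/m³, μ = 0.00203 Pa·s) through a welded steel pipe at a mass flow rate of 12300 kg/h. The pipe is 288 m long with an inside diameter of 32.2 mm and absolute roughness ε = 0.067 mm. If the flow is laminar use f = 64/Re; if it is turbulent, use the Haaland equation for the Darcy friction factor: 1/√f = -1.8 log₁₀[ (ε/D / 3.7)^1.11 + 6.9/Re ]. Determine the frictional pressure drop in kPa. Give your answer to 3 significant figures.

ΔP ≈ 2590 kPa

ṁ = 12300 kg/h = 12300/3600 = 3.417 kg/s.
A = πD²/4 = π(0.0322)²/4 = 0.0008143 m²; mean velocity V = ṁ/(ρA) = 3.417/(785 · 0.0008143) = 5.345 m/s.
Reynolds number Re = ρVD/μ = 785 · 5.345 · 0.0322 / 0.00203 = 6.655e+04.
Re > 4000 → turbulent. Relative roughness ε/D = 6.7e-05/0.0322 = 0.00208. Haaland: 1/√f = -1.8 log₁₀[(0.00208/3.7)^1.11 + 6.9/6.655e+04] = -1.8 log₁₀[0.000247 + 0.000104] = 6.219, so f = 0.02585.
Darcy-Weisbach: ΔP = f(L/D)(ρV²/2) = 0.02585·(288/0.0322)·(785·5.345²/2) = 0.02585·8944·1.121e+04 = 2.593e+06 Pa.
ΔP = 2.593e+06 Pa = 2590 kPa.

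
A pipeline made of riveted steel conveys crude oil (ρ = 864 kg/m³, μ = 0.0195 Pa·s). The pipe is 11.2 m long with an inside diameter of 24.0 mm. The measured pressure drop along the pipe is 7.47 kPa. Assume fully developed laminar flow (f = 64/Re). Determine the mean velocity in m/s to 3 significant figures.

V ≈ 0.616 m/s

For laminar flow, f = 64/Re with Re = ρVD/μ, so Darcy-Weisbach reduces to ΔP = 32μLV/D². Solving for V: V = ΔP·D²/(32μL) = 7470·(0.024)²/(32·0.0195·11.2) = 0.6157 m/s.
Check: Re = ρVD/μ = 864·0.6157·0.024/0.0195 = 654.7 < 2300, so the laminar assumption holds.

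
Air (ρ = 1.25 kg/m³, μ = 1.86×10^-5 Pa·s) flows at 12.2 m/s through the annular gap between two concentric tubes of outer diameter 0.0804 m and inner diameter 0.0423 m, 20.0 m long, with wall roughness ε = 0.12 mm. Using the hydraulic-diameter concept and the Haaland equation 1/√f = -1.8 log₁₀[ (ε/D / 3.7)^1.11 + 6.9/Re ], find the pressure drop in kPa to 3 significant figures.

Hydraulic diameter D_h = 4A/P = D_o - D_i = 0.0804 - 0.0423 = 0.0381 m.
Re = ρVD_h/μ = 1.25·12.2·0.0381/1.86e-05 = 3.124e+04.
ε/D_h = 0.00012/0.0381 = 0.00315; Haaland gives 1/√f = -1.8 log₁₀[0.000391+0.000221] = 5.784, so f = 0.02989.
ΔP = f(L/D_h)(ρV²/2) = 0.02989·20/0.0381·93.02 = 1460 Pa.
ΔP = 1.46 kPa.

ΔP ≈ 1.46 kPa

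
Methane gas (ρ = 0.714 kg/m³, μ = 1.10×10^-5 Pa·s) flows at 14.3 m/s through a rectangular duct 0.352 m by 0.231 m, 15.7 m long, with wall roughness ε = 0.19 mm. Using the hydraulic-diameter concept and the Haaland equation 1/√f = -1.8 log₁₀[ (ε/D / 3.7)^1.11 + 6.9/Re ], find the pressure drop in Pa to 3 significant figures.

Hydraulic diameter D_h = 4A/P = 4·(0.352·0.231)/(2·(0.352+0.231)) = 0.3252/1.166 = 0.2789 m.
Re = ρVD_h/μ = 0.714·14.3·0.2789/1.1e-05 = 2.589e+05.
ε/D_h = 0.00019/0.2789 = 0.000681; Haaland gives 1/√f = -1.8 log₁₀[7.15e-05+2.66e-05] = 7.215, so f = 0.01921.
ΔP = f(L/D_h)(ρV²/2) = 0.01921·15.7/0.2789·73 = 78.94 Pa.

ΔP ≈ 78.9 Pa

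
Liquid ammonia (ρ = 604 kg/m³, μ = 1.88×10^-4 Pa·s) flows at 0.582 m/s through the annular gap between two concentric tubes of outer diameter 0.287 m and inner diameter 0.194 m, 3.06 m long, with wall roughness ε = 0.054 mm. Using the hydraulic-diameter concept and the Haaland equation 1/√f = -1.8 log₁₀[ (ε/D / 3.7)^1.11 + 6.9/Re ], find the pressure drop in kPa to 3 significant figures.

Hydraulic diameter D_h = 4A/P = D_o - D_i = 0.287 - 0.194 = 0.093 m.
Re = ρVD_h/μ = 604·0.582·0.093/0.000188 = 1.739e+05.
ε/D_h = 5.4e-05/0.093 = 0.000581; Haaland gives 1/√f = -1.8 log₁₀[5.99e-05+3.97e-05] = 7.204, so f = 0.01927.
ΔP = f(L/D_h)(ρV²/2) = 0.01927·3.06/0.093·102.3 = 64.86 Pa.
ΔP = 0.0649 kPa.

ΔP ≈ 0.0649 kPa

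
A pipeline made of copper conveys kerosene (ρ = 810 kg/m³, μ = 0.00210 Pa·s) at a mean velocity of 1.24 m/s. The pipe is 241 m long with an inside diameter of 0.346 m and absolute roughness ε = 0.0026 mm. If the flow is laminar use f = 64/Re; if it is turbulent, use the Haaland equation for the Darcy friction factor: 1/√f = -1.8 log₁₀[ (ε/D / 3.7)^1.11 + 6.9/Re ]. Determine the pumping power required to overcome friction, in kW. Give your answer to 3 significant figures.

Reynolds number Re = ρVD/μ = 810 · 1.24 · 0.346 / 0.0021 = 1.655e+05.
Re > 4000 → turbulent. Relative roughness ε/D = 2.6e-06/0.346 = 7.51e-06. Haaland: 1/√f = -1.8 log₁₀[(7.51e-06/3.7)^1.11 + 6.9/1.655e+05] = -1.8 log₁₀[4.8e-07 + 4.17e-05] = 7.875, so f = 0.01613.
Darcy-Weisbach: ΔP = f(L/D)(ρV²/2) = 0.01613·(241/0.346)·(810·1.24²/2) = 0.01613·696.5·622.7 = 6994 Pa.
Q = V·A = 1.24·0.09402 = 0.1166 m³/s.
Pumping power P = QΔP = 0.1166·6994 = 815.5 W = 0.815 kW.

P ≈ 0.815 kW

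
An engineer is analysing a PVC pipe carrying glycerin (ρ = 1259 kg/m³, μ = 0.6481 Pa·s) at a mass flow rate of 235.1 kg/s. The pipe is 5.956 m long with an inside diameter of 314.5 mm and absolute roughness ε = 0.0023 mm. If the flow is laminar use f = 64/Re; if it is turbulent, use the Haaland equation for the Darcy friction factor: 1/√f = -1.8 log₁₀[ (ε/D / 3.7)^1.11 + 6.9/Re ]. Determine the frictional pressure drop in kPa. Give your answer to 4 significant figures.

ΔP ≈ 3.002 kPa

A = πD²/4 = π(0.3145)²/4 = 0.07768 m²; mean velocity V = ṁ/(ρA) = 235.1/(1259 · 0.07768) = 2.404 m/s.
Reynolds number Re = ρVD/μ = 1259 · 2.404 · 0.3145 / 0.648 = 1469.
Re < 2300 → laminar flow, so f = 64/Re = 64/1469 = 0.04358 (the turbulent correlation is not needed).
Darcy-Weisbach: ΔP = f(L/D)(ρV²/2) = 0.04358·(5.956/0.3145)·(1259·2.404²/2) = 0.04358·18.94·3637 = 3002 Pa.
ΔP = 3002 Pa = 3.002 kPa.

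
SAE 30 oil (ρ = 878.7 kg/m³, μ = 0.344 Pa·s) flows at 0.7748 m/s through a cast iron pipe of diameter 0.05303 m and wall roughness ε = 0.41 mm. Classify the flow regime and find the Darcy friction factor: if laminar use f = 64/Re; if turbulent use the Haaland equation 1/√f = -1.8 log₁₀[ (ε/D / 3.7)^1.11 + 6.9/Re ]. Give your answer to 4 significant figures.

Re = ρVD/μ = 878.7·0.7748·0.05303/0.344 = 105.
Re < 2300 → laminar, so f = 64/Re = 0.6098 (roughness is irrelevant in laminar flow).

f ≈ 0.6098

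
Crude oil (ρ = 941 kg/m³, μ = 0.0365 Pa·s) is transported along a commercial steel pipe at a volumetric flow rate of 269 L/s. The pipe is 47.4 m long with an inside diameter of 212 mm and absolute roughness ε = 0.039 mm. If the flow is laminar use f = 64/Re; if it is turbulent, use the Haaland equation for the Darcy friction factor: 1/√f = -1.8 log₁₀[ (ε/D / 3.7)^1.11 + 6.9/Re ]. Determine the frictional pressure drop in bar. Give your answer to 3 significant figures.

ΔP ≈ 1.35 bar

Q = 269 L/s = 269/1000 = 0.269 m³/s.
Cross-sectional area A = πD²/4 = π(0.212)²/4 = 0.0353 m²; mean velocity V = Q/A = 0.269/0.0353 = 7.621 m/s.
Reynolds number Re = ρVD/μ = 941 · 7.621 · 0.212 / 0.0365 = 4.165e+04.
Re > 4000 → turbulent. Relative roughness ε/D = 3.9e-05/0.212 = 0.000184. Haaland: 1/√f = -1.8 log₁₀[(0.000184/3.7)^1.11 + 6.9/4.165e+04] = -1.8 log₁₀[1.67e-05 + 0.000166] = 6.73, so f = 0.02208.
Darcy-Weisbach: ΔP = f(L/D)(ρV²/2) = 0.02208·(47.4/0.212)·(941·7.621²/2) = 0.02208·223.6·2.732e+04 = 1.349e+05 Pa.
ΔP = 1.349e+05 Pa = 1.35 bar.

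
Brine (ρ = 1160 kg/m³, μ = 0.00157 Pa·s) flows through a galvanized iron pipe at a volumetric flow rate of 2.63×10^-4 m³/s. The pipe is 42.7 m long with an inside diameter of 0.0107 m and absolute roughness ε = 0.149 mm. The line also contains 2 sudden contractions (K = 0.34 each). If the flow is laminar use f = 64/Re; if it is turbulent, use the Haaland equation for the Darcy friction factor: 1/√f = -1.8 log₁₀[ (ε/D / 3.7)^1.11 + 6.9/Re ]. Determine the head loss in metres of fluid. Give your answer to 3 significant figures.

Cross-sectional area A = πD²/4 = π(0.0107)²/4 = 8.992e-05 m²; mean velocity V = Q/A = 0.000263/8.992e-05 = 2.925 m/s.
Reynolds number Re = ρVD/μ = 1160 · 2.925 · 0.0107 / 0.00157 = 2.312e+04.
Re > 4000 → turbulent. Relative roughness ε/D = 0.000149/0.0107 = 0.0139. Haaland: 1/√f = -1.8 log₁₀[(0.0139/3.7)^1.11 + 6.9/2.312e+04] = -1.8 log₁₀[0.00204 + 0.000298] = 4.737, so f = 0.04456.
Total minor-loss coefficient ΣK = 2·0.34 = 0.68.
ΔP = [f·L/D + ΣK]·(ρV²/2) = [0.04456·42.7/0.0107 + 0.68]·(1160·2.925²/2) = [177.8 + 0.68]·4962 = 8.857e+05 Pa.
Head loss h_f = ΔP/(ρg) = 8.857e+05/(1160·9.81) = 77.8 m.

h_f ≈ 77.8 m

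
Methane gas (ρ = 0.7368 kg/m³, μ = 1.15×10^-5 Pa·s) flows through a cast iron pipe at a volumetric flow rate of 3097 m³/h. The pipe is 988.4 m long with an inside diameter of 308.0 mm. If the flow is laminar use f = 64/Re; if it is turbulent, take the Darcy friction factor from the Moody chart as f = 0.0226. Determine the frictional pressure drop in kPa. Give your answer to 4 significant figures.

Q = 3097 m³/h = 3097/3600 = 0.8603 m³/s.
Cross-sectional area A = πD²/4 = π(0.308)²/4 = 0.07451 m²; mean velocity V = Q/A = 0.8603/0.07451 = 11.55 m/s.
Reynolds number Re = ρVD/μ = 0.7368 · 11.55 · 0.308 / 1.15e-05 = 2.279e+05.
Re > 4000 → turbulent; use the Moody-chart value f = 0.0226.
Darcy-Weisbach: ΔP = f(L/D)(ρV²/2) = 0.0226·(988.4/0.308)·(0.7368·11.55²/2) = 0.0226·3209·49.12 = 3562 Pa.
ΔP = 3562 Pa = 3.562 kPa.

ΔP ≈ 3.562 kPa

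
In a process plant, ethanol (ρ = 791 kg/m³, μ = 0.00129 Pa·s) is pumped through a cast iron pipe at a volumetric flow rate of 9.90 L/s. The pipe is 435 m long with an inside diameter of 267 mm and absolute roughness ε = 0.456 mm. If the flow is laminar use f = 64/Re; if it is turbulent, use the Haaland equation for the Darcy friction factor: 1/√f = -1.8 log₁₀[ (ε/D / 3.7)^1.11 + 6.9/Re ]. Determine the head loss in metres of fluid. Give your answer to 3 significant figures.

h_f ≈ 0.0710 m

Q = 9.90 L/s = 9.90/1000 = 0.0099 m³/s.
Cross-sectional area A = πD²/4 = π(0.267)²/4 = 0.05599 m²; mean velocity V = Q/A = 0.0099/0.05599 = 0.1768 m/s.
Reynolds number Re = ρVD/μ = 791 · 0.1768 · 0.267 / 0.00129 = 2.895e+04.
Re > 4000 → turbulent. Relative roughness ε/D = 0.000456/0.267 = 0.00171. Haaland: 1/√f = -1.8 log₁₀[(0.00171/3.7)^1.11 + 6.9/2.895e+04] = -1.8 log₁₀[0.000198 + 0.000238] = 6.048, so f = 0.02734.
Darcy-Weisbach: ΔP = f(L/D)(ρV²/2) = 0.02734·(435/0.267)·(791·0.1768²/2) = 0.02734·1629·12.36 = 550.8 Pa.
Head loss h_f = ΔP/(ρg) = 550.8/(791·9.81) = 0.0710 m.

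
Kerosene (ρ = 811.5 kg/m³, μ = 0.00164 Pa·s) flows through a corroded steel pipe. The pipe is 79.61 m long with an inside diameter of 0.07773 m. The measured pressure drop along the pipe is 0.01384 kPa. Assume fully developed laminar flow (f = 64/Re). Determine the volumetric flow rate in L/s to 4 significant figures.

For laminar flow, f = 64/Re with Re = ρVD/μ, so Darcy-Weisbach reduces to ΔP = 32μLV/D². Solving for V: V = ΔP·D²/(32μL) = 13.84·(0.07773)²/(32·0.00164·79.61) = 0.02001 m/s.
Check: Re = ρVD/μ = 811.5·0.02001·0.07773/0.00164 = 769.8 < 2300, so the laminar assumption holds.
Q = V·A = 0.02001·(π/4·0.07773²) = 9.498e-05 m³/s = 0.09498 L/s.

Q ≈ 0.09498 L/s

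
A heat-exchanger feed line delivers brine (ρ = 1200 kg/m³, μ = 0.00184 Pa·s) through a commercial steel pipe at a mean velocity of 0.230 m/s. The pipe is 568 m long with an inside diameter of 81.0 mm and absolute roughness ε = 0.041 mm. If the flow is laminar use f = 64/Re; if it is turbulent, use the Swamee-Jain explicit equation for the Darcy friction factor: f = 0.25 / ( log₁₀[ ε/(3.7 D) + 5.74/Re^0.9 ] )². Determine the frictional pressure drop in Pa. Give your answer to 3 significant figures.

Reynolds number Re = ρVD/μ = 1200 · 0.23 · 0.081 / 0.00184 = 1.215e+04.
Re > 4000 → turbulent. Relative roughness ε/D = 4.1e-05/0.081 = 0.000506. Swamee-Jain: f = 0.25/(log₁₀[0.000506/3.7 + 5.74/1.215e+04^0.9])² = 0.25/(log₁₀[0.000137 + 0.00121])² = 0.25/(-2.871)² = 0.03034.
Darcy-Weisbach: ΔP = f(L/D)(ρV²/2) = 0.03034·(568/0.081)·(1200·0.23²/2) = 0.03034·7012·31.74 = 6752 Pa.

ΔP ≈ 6750 Pa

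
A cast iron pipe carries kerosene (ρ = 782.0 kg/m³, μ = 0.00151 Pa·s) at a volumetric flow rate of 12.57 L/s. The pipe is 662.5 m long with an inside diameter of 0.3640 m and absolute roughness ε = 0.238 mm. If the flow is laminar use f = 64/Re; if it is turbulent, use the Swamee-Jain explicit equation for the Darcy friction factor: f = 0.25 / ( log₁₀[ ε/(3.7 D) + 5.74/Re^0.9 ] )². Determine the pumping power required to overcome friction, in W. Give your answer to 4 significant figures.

Q = 12.57 L/s = 12.57/1000 = 0.01257 m³/s.
Cross-sectional area A = πD²/4 = π(0.364)²/4 = 0.1041 m²; mean velocity V = Q/A = 0.01257/0.1041 = 0.1208 m/s.
Reynolds number Re = ρVD/μ = 782 · 0.1208 · 0.364 / 0.00151 = 2.277e+04.
Re > 4000 → turbulent. Relative roughness ε/D = 0.000238/0.364 = 0.000654. Swamee-Jain: f = 0.25/(log₁₀[0.000654/3.7 + 5.74/2.277e+04^0.9])² = 0.25/(log₁₀[0.000177 + 0.000688])² = 0.25/(-3.063)² = 0.02664.
Darcy-Weisbach: ΔP = f(L/D)(ρV²/2) = 0.02664·(662.5/0.364)·(782·0.1208²/2) = 0.02664·1820·5.705 = 276.6 Pa.
Pumping power P = QΔP = 0.01257·276.6 = 3.4771 W = 3.477 W.

P ≈ 3.477 W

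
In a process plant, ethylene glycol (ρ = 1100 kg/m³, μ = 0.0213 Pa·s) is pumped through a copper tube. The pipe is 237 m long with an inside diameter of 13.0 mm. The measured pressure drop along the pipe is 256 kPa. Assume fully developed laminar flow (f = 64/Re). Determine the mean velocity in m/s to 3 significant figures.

V ≈ 0.268 m/s

For laminar flow, f = 64/Re with Re = ρVD/μ, so Darcy-Weisbach reduces to ΔP = 32μLV/D². Solving for V: V = ΔP·D²/(32μL) = 2.56e+05·(0.013)²/(32·0.0213·237) = 0.2678 m/s.
Check: Re = ρVD/μ = 1100·0.2678·0.013/0.0213 = 179.8 < 2300, so the laminar assumption holds.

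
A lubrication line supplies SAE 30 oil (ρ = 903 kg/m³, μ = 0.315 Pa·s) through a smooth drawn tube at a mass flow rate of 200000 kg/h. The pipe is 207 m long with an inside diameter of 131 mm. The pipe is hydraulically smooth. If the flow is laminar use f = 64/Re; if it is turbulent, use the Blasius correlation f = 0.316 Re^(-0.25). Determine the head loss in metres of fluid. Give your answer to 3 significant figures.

ṁ = 200000 kg/h = 200000/3600 = 55.56 kg/s.
A = πD²/4 = π(0.131)²/4 = 0.01348 m²; mean velocity V = ṁ/(ρA) = 55.56/(903 · 0.01348) = 4.565 m/s.
Reynolds number Re = ρVD/μ = 903 · 4.565 · 0.131 / 0.315 = 1714.
Re < 2300 → laminar flow, so f = 64/Re = 64/1714 = 0.03734 (the turbulent correlation is not needed).
Darcy-Weisbach: ΔP = f(L/D)(ρV²/2) = 0.03734·(207/0.131)·(903·4.565²/2) = 0.03734·1580·9407 = 5.55e+05 Pa.
Head loss h_f = ΔP/(ρg) = 5.55e+05/(903·9.81) = 62.7 m.

h_f ≈ 62.7 m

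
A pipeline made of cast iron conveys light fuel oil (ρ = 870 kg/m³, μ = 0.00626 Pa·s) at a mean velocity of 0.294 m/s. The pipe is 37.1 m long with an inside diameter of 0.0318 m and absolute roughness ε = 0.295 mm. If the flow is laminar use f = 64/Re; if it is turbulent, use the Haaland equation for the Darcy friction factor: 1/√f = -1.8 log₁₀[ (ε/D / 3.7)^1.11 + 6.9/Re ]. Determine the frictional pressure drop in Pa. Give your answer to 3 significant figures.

Reynolds number Re = ρVD/μ = 870 · 0.294 · 0.0318 / 0.00626 = 1299.
Re < 2300 → laminar flow, so f = 64/Re = 64/1299 = 0.04926 (the turbulent correlation is not needed).
Darcy-Weisbach: ΔP = f(L/D)(ρV²/2) = 0.04926·(37.1/0.0318)·(870·0.294²/2) = 0.04926·1167·37.6 = 2161 Pa.

ΔP ≈ 2160 Pa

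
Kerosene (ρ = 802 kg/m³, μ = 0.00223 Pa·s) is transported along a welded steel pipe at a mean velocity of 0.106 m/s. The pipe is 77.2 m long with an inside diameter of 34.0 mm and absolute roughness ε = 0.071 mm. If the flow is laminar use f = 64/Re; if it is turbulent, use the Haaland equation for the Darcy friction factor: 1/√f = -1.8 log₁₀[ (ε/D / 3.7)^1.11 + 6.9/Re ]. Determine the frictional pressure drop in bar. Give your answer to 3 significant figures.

ΔP ≈ 0.00505 bar

Reynolds number Re = ρVD/μ = 802 · 0.106 · 0.034 / 0.00223 = 1296.
Re < 2300 → laminar flow, so f = 64/Re = 64/1296 = 0.04938 (the turbulent correlation is not needed).
Darcy-Weisbach: ΔP = f(L/D)(ρV²/2) = 0.04938·(77.2/0.034)·(802·0.106²/2) = 0.04938·2271·4.506 = 505.1 Pa.
ΔP = 505.1 Pa = 0.00505 bar.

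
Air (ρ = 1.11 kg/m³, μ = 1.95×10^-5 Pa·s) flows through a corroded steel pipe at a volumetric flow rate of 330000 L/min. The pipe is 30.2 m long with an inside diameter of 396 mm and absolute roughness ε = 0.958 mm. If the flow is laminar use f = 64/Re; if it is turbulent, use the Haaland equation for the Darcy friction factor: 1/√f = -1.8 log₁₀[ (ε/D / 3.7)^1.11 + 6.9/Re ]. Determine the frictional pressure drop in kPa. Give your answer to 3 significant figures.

ΔP ≈ 2.10 kPa

Q = 330000 L/min = 330000/60000 = 5.5 m³/s.
Cross-sectional area A = πD²/4 = π(0.396)²/4 = 0.1232 m²; mean velocity V = Q/A = 5.5/0.1232 = 44.66 m/s.
Reynolds number Re = ρVD/μ = 1.11 · 44.66 · 0.396 / 1.95e-05 = 1.007e+06.
Re > 4000 → turbulent. Relative roughness ε/D = 0.000958/0.396 = 0.00242. Haaland: 1/√f = -1.8 log₁₀[(0.00242/3.7)^1.11 + 6.9/1.007e+06] = -1.8 log₁₀[0.000292 + 6.85e-06] = 6.345, so f = 0.02484.
Darcy-Weisbach: ΔP = f(L/D)(ρV²/2) = 0.02484·(30.2/0.396)·(1.11·44.66²/2) = 0.02484·76.26·1107 = 2097 Pa.
ΔP = 2097 Pa = 2.10 kPa.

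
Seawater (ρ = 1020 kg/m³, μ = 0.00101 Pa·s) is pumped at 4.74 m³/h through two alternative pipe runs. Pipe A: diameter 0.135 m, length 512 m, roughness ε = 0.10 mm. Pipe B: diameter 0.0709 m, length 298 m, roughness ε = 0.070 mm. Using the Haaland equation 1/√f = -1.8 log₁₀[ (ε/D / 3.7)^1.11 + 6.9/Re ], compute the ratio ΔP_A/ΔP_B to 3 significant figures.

Pipe A: V = Q/A = 0.001317/0.01431 = 0.09199 m/s; Re = 1.254e+04; ε/D = 0.000741; Haaland → f = 0.03011; ΔP_A = f(L/D)(ρV²/2) = 492.8 Pa.
Pipe B: V = Q/A = 0.001317/0.003948 = 0.3335 m/s; Re = 2.388e+04; ε/D = 0.000987; Haaland → f = 0.02668; ΔP_B = f(L/D)(ρV²/2) = 6360 Pa.
ΔP_A/ΔP_B = 492.8/6360 = 0.0775.

ΔP_A/ΔP_B ≈ 0.0775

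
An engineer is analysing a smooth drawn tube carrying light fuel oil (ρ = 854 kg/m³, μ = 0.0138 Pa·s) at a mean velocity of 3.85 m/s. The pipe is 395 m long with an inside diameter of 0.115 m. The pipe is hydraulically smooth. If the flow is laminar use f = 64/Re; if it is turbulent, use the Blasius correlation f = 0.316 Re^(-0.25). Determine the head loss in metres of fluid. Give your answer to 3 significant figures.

Reynolds number Re = ρVD/μ = 854 · 3.85 · 0.115 / 0.0138 = 2.74e+04.
Re > 4000 → turbulent. Smooth-pipe (Blasius): f = 0.316 Re^(-0.25) = 0.316/(2.74e+04)^0.25 = 0.02456.
Darcy-Weisbach: ΔP = f(L/D)(ρV²/2) = 0.02456·(395/0.115)·(854·3.85²/2) = 0.02456·3435·6329 = 5.34e+05 Pa.
Head loss h_f = ΔP/(ρg) = 5.34e+05/(854·9.81) = 63.7 m.

h_f ≈ 63.7 m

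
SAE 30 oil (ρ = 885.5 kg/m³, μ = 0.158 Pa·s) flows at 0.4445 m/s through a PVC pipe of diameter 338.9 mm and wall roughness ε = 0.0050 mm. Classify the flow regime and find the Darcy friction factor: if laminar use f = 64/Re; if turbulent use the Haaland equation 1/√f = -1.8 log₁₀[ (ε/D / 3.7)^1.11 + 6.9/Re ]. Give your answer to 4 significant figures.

f ≈ 0.07581

Re = ρVD/μ = 885.5·0.4445·0.3389/0.158 = 844.3.
Re < 2300 → laminar, so f = 64/Re = 0.07581 (roughness is irrelevant in laminar flow).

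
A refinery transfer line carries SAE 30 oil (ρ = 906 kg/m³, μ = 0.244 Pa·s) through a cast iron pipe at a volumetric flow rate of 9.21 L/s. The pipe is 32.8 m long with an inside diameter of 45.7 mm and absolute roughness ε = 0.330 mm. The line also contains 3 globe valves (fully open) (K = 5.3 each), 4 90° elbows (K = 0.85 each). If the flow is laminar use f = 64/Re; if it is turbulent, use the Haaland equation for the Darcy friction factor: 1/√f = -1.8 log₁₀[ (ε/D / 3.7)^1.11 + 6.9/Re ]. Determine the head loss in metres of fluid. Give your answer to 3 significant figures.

h_f ≈ 108 m

Q = 9.21 L/s = 9.21/1000 = 0.00921 m³/s.
Cross-sectional area A = πD²/4 = π(0.0457)²/4 = 0.00164 m²; mean velocity V = Q/A = 0.00921/0.00164 = 5.615 m/s.
Reynolds number Re = ρVD/μ = 906 · 5.615 · 0.0457 / 0.244 = 952.8.
Re < 2300 → laminar flow, so f = 64/Re = 64/952.8 = 0.06717 (the turbulent correlation is not needed).
Total minor-loss coefficient ΣK = 3·5.3 + 4·0.85 = 19.3.
ΔP = [f·L/D + ΣK]·(ρV²/2) = [0.06717·32.8/0.0457 + 19.3]·(906·5.615²/2) = [48.21 + 19.3]·1.428e+04 = 9.642e+05 Pa.
Head loss h_f = ΔP/(ρg) = 9.642e+05/(906·9.81) = 108 m.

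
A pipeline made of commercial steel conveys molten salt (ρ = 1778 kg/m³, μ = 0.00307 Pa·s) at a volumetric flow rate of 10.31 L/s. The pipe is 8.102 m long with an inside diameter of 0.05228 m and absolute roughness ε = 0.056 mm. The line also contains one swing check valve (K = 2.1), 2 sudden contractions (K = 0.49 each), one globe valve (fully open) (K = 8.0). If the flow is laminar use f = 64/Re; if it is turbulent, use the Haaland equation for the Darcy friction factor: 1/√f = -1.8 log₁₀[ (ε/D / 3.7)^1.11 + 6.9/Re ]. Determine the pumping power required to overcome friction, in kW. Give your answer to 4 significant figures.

P ≈ 3.050 kW

Q = 10.31 L/s = 10.31/1000 = 0.01031 m³/s.
Cross-sectional area A = πD²/4 = π(0.05228)²/4 = 0.002147 m²; mean velocity V = Q/A = 0.01031/0.002147 = 4.803 m/s.
Reynolds number Re = ρVD/μ = 1778 · 4.803 · 0.05228 / 0.00307 = 1.454e+05.
Re > 4000 → turbulent. Relative roughness ε/D = 5.6e-05/0.05228 = 0.00107. Haaland: 1/√f = -1.8 log₁₀[(0.00107/3.7)^1.11 + 6.9/1.454e+05] = -1.8 log₁₀[0.000118 + 4.74e-05] = 6.806, so f = 0.02159.
Total minor-loss coefficient ΣK = 1·2.1 + 2·0.49 + 1·8 = 11.1.
ΔP = [f·L/D + ΣK]·(ρV²/2) = [0.02159·8.102/0.05228 + 11.1]·(1778·4.803²/2) = [3.346 + 11.1]·2.051e+04 = 2.958e+05 Pa.
Pumping power P = QΔP = 0.01031·2.958e+05 = 3050.0 W = 3.050 kW.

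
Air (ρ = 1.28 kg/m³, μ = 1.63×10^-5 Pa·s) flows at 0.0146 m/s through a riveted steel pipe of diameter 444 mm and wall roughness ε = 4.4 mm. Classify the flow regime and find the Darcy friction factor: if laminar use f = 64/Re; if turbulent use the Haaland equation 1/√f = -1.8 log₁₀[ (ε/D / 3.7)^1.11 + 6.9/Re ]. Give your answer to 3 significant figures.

f ≈ 0.126

Re = ρVD/μ = 1.28·0.0146·0.444/1.63e-05 = 509.
Re < 2300 → laminar, so f = 64/Re = 0.1257 (roughness is irrelevant in laminar flow).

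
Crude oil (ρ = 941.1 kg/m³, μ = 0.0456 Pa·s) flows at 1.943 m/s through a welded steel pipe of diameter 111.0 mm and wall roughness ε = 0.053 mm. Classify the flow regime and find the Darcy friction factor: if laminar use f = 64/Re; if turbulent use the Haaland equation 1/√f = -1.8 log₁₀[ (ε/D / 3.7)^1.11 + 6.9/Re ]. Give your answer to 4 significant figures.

Re = ρVD/μ = 941.1·1.943·0.111/0.0456 = 4451.
Re > 4000 → turbulent. ε/D = 5.3e-05/0.111 = 0.000477; Haaland: 1/√f = -1.8 log₁₀[4.82e-05 + 0.00155] = 5.033, so f = 0.03947.

f ≈ 0.03947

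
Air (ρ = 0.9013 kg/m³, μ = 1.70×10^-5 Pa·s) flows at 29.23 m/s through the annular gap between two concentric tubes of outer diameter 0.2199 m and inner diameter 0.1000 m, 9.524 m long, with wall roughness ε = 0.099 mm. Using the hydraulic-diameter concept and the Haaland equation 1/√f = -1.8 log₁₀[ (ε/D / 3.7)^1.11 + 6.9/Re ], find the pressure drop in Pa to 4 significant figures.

ΔP ≈ 620.3 Pa

Hydraulic diameter D_h = 4A/P = D_o - D_i = 0.2199 - 0.1 = 0.1199 m.
Re = ρVD_h/μ = 0.9013·29.23·0.1199/1.7e-05 = 1.858e+05.
ε/D_h = 9.9e-05/0.1199 = 0.000826; Haaland gives 1/√f = -1.8 log₁₀[8.85e-05+3.71e-05] = 7.022, so f = 0.02028.
ΔP = f(L/D_h)(ρV²/2) = 0.02028·9.524/0.1199·385 = 620.3 Pa.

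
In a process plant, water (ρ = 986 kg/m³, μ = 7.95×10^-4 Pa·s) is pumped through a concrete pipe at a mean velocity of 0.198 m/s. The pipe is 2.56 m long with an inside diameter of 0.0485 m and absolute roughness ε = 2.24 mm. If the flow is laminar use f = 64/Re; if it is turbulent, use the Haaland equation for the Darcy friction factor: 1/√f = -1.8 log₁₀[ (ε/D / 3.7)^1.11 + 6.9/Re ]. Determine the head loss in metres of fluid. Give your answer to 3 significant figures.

h_f ≈ 0.00751 m

Reynolds number Re = ρVD/μ = 986 · 0.198 · 0.0485 / 0.000795 = 1.191e+04.
Re > 4000 → turbulent. Relative roughness ε/D = 0.00224/0.0485 = 0.0462. Haaland: 1/√f = -1.8 log₁₀[(0.0462/3.7)^1.11 + 6.9/1.191e+04] = -1.8 log₁₀[0.00771 + 0.000579] = 3.747, so f = 0.07123.
Darcy-Weisbach: ΔP = f(L/D)(ρV²/2) = 0.07123·(2.56/0.0485)·(986·0.198²/2) = 0.07123·52.78·19.33 = 72.67 Pa.
Head loss h_f = ΔP/(ρg) = 72.67/(986·9.81) = 0.00751 m.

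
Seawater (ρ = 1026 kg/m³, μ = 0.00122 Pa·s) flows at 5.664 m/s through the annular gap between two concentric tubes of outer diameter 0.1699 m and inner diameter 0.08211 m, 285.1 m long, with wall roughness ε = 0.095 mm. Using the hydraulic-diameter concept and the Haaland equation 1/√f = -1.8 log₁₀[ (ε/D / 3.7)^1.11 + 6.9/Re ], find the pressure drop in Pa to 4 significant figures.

Hydraulic diameter D_h = 4A/P = D_o - D_i = 0.1699 - 0.08211 = 0.08779 m.
Re = ρVD_h/μ = 1026·5.664·0.08779/0.00122 = 4.182e+05.
ε/D_h = 9.5e-05/0.08779 = 0.00108; Haaland gives 1/√f = -1.8 log₁₀[0.000119+1.65e-05] = 6.96, so f = 0.02065.
ΔP = f(L/D_h)(ρV²/2) = 0.02065·285.1/0.08779·1.646e+04 = 1.103e+06 Pa.

ΔP ≈ 1103000 Pa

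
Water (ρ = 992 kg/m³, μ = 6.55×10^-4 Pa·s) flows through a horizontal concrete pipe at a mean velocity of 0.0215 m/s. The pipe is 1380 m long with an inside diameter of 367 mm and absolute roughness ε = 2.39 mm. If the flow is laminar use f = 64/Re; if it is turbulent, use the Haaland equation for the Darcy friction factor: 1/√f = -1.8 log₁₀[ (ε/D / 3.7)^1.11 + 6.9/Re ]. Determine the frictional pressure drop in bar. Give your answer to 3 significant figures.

ΔP ≈ 3.30×10^-4 bar

Reynolds number Re = ρVD/μ = 992 · 0.0215 · 0.367 / 0.000655 = 1.195e+04.
Re > 4000 → turbulent. Relative roughness ε/D = 0.00239/0.367 = 0.00651. Haaland: 1/√f = -1.8 log₁₀[(0.00651/3.7)^1.11 + 6.9/1.195e+04] = -1.8 log₁₀[0.000876 + 0.000577] = 5.108, so f = 0.03833.
Darcy-Weisbach: ΔP = f(L/D)(ρV²/2) = 0.03833·(1380/0.367)·(992·0.0215²/2) = 0.03833·3760·0.2293 = 33.05 Pa.
ΔP = 33.05 Pa = 3.30×10^-4 bar.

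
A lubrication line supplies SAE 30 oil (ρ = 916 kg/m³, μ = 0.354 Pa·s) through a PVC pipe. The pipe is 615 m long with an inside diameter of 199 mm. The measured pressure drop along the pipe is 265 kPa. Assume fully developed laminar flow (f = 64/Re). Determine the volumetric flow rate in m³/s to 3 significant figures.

Q ≈ 0.0469 m³/s

For laminar flow, f = 64/Re with Re = ρVD/μ, so Darcy-Weisbach reduces to ΔP = 32μLV/D². Solving for V: V = ΔP·D²/(32μL) = 2.65e+05·(0.199)²/(32·0.354·615) = 1.506 m/s.
Check: Re = ρVD/μ = 916·1.506·0.199/0.354 = 775.7 < 2300, so the laminar assumption holds.
Q = V·A = 1.506·(π/4·0.199²) = 0.04685 m³/s = 0.0469 m³/s.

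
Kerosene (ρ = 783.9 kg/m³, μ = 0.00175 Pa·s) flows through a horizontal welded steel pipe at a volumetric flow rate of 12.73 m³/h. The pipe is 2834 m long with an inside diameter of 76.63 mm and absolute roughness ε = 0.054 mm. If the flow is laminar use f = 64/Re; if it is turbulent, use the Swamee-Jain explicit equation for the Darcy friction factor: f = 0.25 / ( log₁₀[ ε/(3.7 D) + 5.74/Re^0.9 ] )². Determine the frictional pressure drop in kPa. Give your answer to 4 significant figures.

ΔP ≈ 221.7 kPa

Q = 12.73 m³/h = 12.73/3600 = 0.003536 m³/s.
Cross-sectional area A = πD²/4 = π(0.07663)²/4 = 0.004612 m²; mean velocity V = Q/A = 0.003536/0.004612 = 0.7667 m/s.
Reynolds number Re = ρVD/μ = 783.9 · 0.7667 · 0.07663 / 0.00175 = 2.632e+04.
Re > 4000 → turbulent. Relative roughness ε/D = 5.4e-05/0.07663 = 0.000705. Swamee-Jain: f = 0.25/(log₁₀[0.000705/3.7 + 5.74/2.632e+04^0.9])² = 0.25/(log₁₀[0.00019 + 0.000604])² = 0.25/(-3.1)² = 0.02601.
Darcy-Weisbach: ΔP = f(L/D)(ρV²/2) = 0.02601·(2834/0.07663)·(783.9·0.7667²/2) = 0.02601·3.698e+04·230.4 = 2.217e+05 Pa.
ΔP = 2.217e+05 Pa = 221.7 kPa.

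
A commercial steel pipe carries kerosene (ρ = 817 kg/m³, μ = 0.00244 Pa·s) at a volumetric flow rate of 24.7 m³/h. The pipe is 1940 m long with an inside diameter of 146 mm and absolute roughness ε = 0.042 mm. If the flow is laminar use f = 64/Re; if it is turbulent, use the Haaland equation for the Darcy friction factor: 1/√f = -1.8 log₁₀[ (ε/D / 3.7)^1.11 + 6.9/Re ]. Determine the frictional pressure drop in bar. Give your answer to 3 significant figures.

ΔP ≈ 0.239 bar

Q = 24.7 m³/h = 24.7/3600 = 0.006861 m³/s.
Cross-sectional area A = πD²/4 = π(0.146)²/4 = 0.01674 m²; mean velocity V = Q/A = 0.006861/0.01674 = 0.4098 m/s.
Reynolds number Re = ρVD/μ = 817 · 0.4098 · 0.146 / 0.00244 = 2.003e+04.
Re > 4000 → turbulent. Relative roughness ε/D = 4.2e-05/0.146 = 0.000288. Haaland: 1/√f = -1.8 log₁₀[(0.000288/3.7)^1.11 + 6.9/2.003e+04] = -1.8 log₁₀[2.75e-05 + 0.000344] = 6.173, so f = 0.02624.
Darcy-Weisbach: ΔP = f(L/D)(ρV²/2) = 0.02624·(1940/0.146)·(817·0.4098²/2) = 0.02624·1.329e+04·68.61 = 2.392e+04 Pa.
ΔP = 2.392e+04 Pa = 0.239 bar.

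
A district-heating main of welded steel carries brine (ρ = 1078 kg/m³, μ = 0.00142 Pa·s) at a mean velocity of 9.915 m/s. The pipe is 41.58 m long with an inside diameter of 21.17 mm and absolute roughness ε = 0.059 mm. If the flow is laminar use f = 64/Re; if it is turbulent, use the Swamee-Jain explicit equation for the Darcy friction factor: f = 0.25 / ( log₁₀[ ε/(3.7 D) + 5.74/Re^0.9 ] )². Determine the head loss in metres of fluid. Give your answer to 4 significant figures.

Reynolds number Re = ρVD/μ = 1078 · 9.915 · 0.02117 / 0.00142 = 1.593e+05.
Re > 4000 → turbulent. Relative roughness ε/D = 5.9e-05/0.02117 = 0.00279. Swamee-Jain: f = 0.25/(log₁₀[0.00279/3.7 + 5.74/1.593e+05^0.9])² = 0.25/(log₁₀[0.000753 + 0.000119])² = 0.25/(-3.059)² = 0.02671.
Darcy-Weisbach: ΔP = f(L/D)(ρV²/2) = 0.02671·(41.58/0.02117)·(1078·9.915²/2) = 0.02671·1964·5.299e+04 = 2.78e+06 Pa.
Head loss h_f = ΔP/(ρg) = 2.78e+06/(1078·9.81) = 262.9 m.

h_f ≈ 262.9 m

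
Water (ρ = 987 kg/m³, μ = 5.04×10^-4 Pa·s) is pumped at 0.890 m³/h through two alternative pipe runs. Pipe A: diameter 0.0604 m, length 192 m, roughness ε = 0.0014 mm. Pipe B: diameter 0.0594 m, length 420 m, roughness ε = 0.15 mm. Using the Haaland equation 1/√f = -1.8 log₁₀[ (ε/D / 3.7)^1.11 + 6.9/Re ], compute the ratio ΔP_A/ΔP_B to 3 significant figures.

Pipe A: V = Q/A = 0.0002472/0.002865 = 0.08628 m/s; Re = 1.021e+04; ε/D = 2.32e-05; Haaland → f = 0.03073; ΔP_A = f(L/D)(ρV²/2) = 358.9 Pa.
Pipe B: V = Q/A = 0.0002472/0.002771 = 0.08921 m/s; Re = 1.038e+04; ε/D = 0.00253; Haaland → f = 0.034; ΔP_B = f(L/D)(ρV²/2) = 944.3 Pa.
ΔP_A/ΔP_B = 358.9/944.3 = 0.380.

ΔP_A/ΔP_B ≈ 0.380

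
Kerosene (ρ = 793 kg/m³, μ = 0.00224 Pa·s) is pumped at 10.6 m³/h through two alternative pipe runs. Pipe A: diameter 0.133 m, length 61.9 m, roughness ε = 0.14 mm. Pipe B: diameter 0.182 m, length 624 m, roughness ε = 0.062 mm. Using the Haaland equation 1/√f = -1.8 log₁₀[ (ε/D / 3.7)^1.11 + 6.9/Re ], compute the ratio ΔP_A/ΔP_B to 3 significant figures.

Pipe A: V = Q/A = 0.002944/0.01389 = 0.2119 m/s; Re = 9979; ε/D = 0.00105; Haaland → f = 0.03226; ΔP_A = f(L/D)(ρV²/2) = 267.4 Pa.
Pipe B: V = Q/A = 0.002944/0.02602 = 0.1132 m/s; Re = 7292; ε/D = 0.000341; Haaland → f = 0.03409; ΔP_B = f(L/D)(ρV²/2) = 593.6 Pa.
ΔP_A/ΔP_B = 267.4/593.6 = 0.451.

ΔP_A/ΔP_B ≈ 0.451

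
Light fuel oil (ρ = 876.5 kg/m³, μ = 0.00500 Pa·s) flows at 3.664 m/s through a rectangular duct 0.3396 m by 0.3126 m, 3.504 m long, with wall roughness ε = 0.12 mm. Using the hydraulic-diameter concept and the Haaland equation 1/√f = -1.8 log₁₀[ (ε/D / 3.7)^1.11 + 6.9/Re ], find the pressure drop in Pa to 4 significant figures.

Hydraulic diameter D_h = 4A/P = 4·(0.3396·0.3126)/(2·(0.3396+0.3126)) = 0.4246/1.304 = 0.3255 m.
Re = ρVD_h/μ = 876.5·3.664·0.3255/0.005 = 2.091e+05.
ε/D_h = 0.00012/0.3255 = 0.000369; Haaland gives 1/√f = -1.8 log₁₀[3.62e-05+3.3e-05] = 7.488, so f = 0.01783.
ΔP = f(L/D_h)(ρV²/2) = 0.01783·3.504/0.3255·5883 = 1129 Pa.

ΔP ≈ 1129 Pa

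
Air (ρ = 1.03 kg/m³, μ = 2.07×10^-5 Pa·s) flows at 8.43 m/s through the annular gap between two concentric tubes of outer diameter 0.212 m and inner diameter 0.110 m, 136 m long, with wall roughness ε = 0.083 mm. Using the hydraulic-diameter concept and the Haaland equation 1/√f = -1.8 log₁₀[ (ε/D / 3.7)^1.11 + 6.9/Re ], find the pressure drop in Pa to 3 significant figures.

ΔP ≈ 1160 Pa

Hydraulic diameter D_h = 4A/P = D_o - D_i = 0.212 - 0.11 = 0.102 m.
Re = ρVD_h/μ = 1.03·8.43·0.102/2.07e-05 = 4.279e+04.
ε/D_h = 8.3e-05/0.102 = 0.000814; Haaland gives 1/√f = -1.8 log₁₀[8.71e-05+0.000161] = 6.489, so f = 0.02375.
ΔP = f(L/D_h)(ρV²/2) = 0.02375·136/0.102·36.6 = 1159 Pa.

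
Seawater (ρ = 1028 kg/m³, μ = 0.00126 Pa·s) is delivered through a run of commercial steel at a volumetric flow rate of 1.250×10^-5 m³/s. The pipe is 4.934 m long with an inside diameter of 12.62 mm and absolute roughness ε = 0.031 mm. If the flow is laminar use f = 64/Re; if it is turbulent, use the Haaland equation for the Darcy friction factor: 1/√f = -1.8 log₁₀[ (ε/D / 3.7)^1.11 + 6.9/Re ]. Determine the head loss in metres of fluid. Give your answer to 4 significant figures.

h_f ≈ 0.01238 m

Cross-sectional area A = πD²/4 = π(0.01262)²/4 = 0.0001251 m²; mean velocity V = Q/A = 1.25e-05/0.0001251 = 0.09993 m/s.
Reynolds number Re = ρVD/μ = 1028 · 0.09993 · 0.01262 / 0.00126 = 1029.
Re < 2300 → laminar flow, so f = 64/Re = 64/1029 = 0.0622 (the turbulent correlation is not needed).
Darcy-Weisbach: ΔP = f(L/D)(ρV²/2) = 0.0622·(4.934/0.01262)·(1028·0.09993²/2) = 0.0622·391·5.133 = 124.8 Pa.
Head loss h_f = ΔP/(ρg) = 124.8/(1028·9.81) = 0.01238 m.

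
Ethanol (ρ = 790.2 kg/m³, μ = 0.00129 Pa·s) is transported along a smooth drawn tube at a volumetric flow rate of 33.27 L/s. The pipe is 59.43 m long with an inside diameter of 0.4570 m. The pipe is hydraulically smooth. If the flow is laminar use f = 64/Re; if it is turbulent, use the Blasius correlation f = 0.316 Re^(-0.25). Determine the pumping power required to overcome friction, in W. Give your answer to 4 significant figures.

P ≈ 1.440 W

Q = 33.27 L/s = 33.27/1000 = 0.03327 m³/s.
Cross-sectional area A = πD²/4 = π(0.457)²/4 = 0.164 m²; mean velocity V = Q/A = 0.03327/0.164 = 0.2028 m/s.
Reynolds number Re = ρVD/μ = 790.2 · 0.2028 · 0.457 / 0.00129 = 5.678e+04.
Re > 4000 → turbulent. Smooth-pipe (Blasius): f = 0.316 Re^(-0.25) = 0.316/(5.678e+04)^0.25 = 0.02047.
Darcy-Weisbach: ΔP = f(L/D)(ρV²/2) = 0.02047·(59.43/0.457)·(790.2·0.2028²/2) = 0.02047·130·16.25 = 43.27 Pa.
Pumping power P = QΔP = 0.03327·43.27 = 1.4396 W = 1.440 W.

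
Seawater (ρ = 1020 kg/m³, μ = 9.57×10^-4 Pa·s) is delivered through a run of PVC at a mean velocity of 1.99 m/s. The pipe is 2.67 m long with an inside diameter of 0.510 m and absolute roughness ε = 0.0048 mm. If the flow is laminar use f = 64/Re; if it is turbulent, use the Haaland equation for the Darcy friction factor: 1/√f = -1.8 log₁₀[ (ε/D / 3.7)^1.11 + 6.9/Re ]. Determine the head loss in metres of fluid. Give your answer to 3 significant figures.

Reynolds number Re = ρVD/μ = 1020 · 1.99 · 0.51 / 0.000957 = 1.082e+06.
Re > 4000 → turbulent. Relative roughness ε/D = 4.8e-06/0.51 = 9.41e-06. Haaland: 1/√f = -1.8 log₁₀[(9.41e-06/3.7)^1.11 + 6.9/1.082e+06] = -1.8 log₁₀[6.17e-07 + 6.38e-06] = 9.279, so f = 0.01161.
Darcy-Weisbach: ΔP = f(L/D)(ρV²/2) = 0.01161·(2.67/0.51)·(1020·1.99²/2) = 0.01161·5.235·2020 = 122.8 Pa.
Head loss h_f = ΔP/(ρg) = 122.8/(1020·9.81) = 0.0123 m.

h_f ≈ 0.0123 m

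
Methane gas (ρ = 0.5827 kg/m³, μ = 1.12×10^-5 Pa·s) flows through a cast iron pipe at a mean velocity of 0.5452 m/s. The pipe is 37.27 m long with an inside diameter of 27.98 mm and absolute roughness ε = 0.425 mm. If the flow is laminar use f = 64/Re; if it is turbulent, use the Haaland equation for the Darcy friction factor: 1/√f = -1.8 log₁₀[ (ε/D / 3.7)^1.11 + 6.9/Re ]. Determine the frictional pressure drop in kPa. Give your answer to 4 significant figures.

ΔP ≈ 0.009302 kPa

Reynolds number Re = ρVD/μ = 0.5827 · 0.5452 · 0.02798 / 1.12e-05 = 793.7.
Re < 2300 → laminar flow, so f = 64/Re = 64/793.7 = 0.08064 (the turbulent correlation is not needed).
Darcy-Weisbach: ΔP = f(L/D)(ρV²/2) = 0.08064·(37.27/0.02798)·(0.5827·0.5452²/2) = 0.08064·1332·0.0866 = 9.302 Pa.
ΔP = 9.302 Pa = 0.009302 kPa.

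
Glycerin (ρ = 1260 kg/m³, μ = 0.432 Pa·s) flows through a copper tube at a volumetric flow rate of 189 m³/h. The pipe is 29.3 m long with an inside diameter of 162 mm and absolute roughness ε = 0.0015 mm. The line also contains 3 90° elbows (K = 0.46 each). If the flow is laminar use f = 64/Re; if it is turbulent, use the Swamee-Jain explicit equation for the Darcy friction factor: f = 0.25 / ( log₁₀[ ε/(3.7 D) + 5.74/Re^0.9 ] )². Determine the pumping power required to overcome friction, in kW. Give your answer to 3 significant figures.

P ≈ 2.36 kW

Q = 189 m³/h = 189/3600 = 0.0525 m³/s.
Cross-sectional area A = πD²/4 = π(0.162)²/4 = 0.02061 m²; mean velocity V = Q/A = 0.0525/0.02061 = 2.547 m/s.
Reynolds number Re = ρVD/μ = 1260 · 2.547 · 0.162 / 0.432 = 1203.
Re < 2300 → laminar flow, so f = 64/Re = 64/1203 = 0.05318 (the turbulent correlation is not needed).
Total minor-loss coefficient ΣK = 3·0.46 = 1.38.
ΔP = [f·L/D + ΣK]·(ρV²/2) = [0.05318·29.3/0.162 + 1.38]·(1260·2.547²/2) = [9.618 + 1.38]·4087 = 4.495e+04 Pa.
Pumping power P = QΔP = 0.0525·4.495e+04 = 2360 W = 2.36 kW.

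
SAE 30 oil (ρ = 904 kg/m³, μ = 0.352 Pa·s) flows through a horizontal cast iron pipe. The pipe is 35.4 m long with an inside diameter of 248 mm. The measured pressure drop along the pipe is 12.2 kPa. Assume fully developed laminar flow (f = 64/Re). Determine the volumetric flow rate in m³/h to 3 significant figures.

For laminar flow, f = 64/Re with Re = ρVD/μ, so Darcy-Weisbach reduces to ΔP = 32μLV/D². Solving for V: V = ΔP·D²/(32μL) = 1.22e+04·(0.248)²/(32·0.352·35.4) = 1.882 m/s.
Check: Re = ρVD/μ = 904·1.882·0.248/0.352 = 1199 < 2300, so the laminar assumption holds.
Q = V·A = 1.882·(π/4·0.248²) = 0.0909 m³/s = 327 m³/h.

Q ≈ 327 m³/h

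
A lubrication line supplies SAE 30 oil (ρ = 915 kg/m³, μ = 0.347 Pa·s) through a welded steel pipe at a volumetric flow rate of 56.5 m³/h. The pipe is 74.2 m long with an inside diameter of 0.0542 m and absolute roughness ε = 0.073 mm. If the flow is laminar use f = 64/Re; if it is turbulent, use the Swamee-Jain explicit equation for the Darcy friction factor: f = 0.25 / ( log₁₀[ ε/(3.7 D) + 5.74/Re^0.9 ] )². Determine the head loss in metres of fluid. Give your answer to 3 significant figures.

h_f ≈ 213 m

Q = 56.5 m³/h = 56.5/3600 = 0.01569 m³/s.
Cross-sectional area A = πD²/4 = π(0.0542)²/4 = 0.002307 m²; mean velocity V = Q/A = 0.01569/0.002307 = 6.802 m/s.
Reynolds number Re = ρVD/μ = 915 · 6.802 · 0.0542 / 0.347 = 972.2.
Re < 2300 → laminar flow, so f = 64/Re = 64/972.2 = 0.06583 (the turbulent correlation is not needed).
Darcy-Weisbach: ΔP = f(L/D)(ρV²/2) = 0.06583·(74.2/0.0542)·(915·6.802²/2) = 0.06583·1369·2.117e+04 = 1.908e+06 Pa.
Head loss h_f = ΔP/(ρg) = 1.908e+06/(915·9.81) = 213 m.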